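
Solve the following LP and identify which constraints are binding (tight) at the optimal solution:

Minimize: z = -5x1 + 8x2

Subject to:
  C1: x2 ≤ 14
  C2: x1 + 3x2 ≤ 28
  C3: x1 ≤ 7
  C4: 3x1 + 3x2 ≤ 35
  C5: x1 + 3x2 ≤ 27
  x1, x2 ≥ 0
Optimal: x1 = 7, x2 = 0
Binding: C3, x2 ≥ 0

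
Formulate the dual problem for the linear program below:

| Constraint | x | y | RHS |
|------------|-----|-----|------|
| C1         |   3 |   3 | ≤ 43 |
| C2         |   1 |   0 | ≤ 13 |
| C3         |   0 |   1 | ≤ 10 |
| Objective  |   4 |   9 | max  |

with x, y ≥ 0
Minimize: z = 43y1 + 13y2 + 10y3

Subject to:
  C1: -3y1 - y2 ≤ -4
  C2: -3y1 - y3 ≤ -9
  y1, y2, y3 ≥ 0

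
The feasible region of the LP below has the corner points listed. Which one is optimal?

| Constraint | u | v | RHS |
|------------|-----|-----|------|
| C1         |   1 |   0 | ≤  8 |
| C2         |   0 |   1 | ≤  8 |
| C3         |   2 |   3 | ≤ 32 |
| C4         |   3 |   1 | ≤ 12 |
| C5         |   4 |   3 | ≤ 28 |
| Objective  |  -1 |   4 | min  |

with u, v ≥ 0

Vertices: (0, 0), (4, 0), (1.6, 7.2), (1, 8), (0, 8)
Evaluating z = -u + 4v at each vertex:
  (0, 0): z = 0
  (4, 0): z = -4
  (1.6, 7.2): z = 27.2
  (1, 8): z = 31
  (0, 8): z = 32

The smallest value is z = -4, attained at (4, 0).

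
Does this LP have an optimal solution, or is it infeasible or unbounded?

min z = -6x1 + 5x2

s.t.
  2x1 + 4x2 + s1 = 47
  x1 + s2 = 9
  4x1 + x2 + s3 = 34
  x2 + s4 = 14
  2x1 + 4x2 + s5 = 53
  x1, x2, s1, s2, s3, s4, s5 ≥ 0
The point (8.5, 0) satisfies every constraint, so the LP is feasible; the constraints give x1 ≤ 9 and x2 ≤ 14, which with x1, x2 ≥ 0 keep the feasible region inside a bounded box. A feasible, bounded LP attains a finite optimum at a vertex.

The LP has an optimal solution: (8.5, 0) with z = -51.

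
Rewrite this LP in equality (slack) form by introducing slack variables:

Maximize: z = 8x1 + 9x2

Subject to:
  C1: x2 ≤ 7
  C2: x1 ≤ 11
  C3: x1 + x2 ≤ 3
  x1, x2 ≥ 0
max z = 8x1 + 9x2

s.t.
  x2 + s1 = 7
  x1 + s2 = 11
  x1 + x2 + s3 = 3
  x1, x2, s1, s2, s3 ≥ 0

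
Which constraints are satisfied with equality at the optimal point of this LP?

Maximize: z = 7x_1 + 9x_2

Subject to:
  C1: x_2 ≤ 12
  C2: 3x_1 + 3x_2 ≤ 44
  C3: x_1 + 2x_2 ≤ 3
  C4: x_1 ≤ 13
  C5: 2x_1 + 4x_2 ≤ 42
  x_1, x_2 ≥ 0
Optimal: x_1 = 3, x_2 = 0
Binding: C3, x_2 ≥ 0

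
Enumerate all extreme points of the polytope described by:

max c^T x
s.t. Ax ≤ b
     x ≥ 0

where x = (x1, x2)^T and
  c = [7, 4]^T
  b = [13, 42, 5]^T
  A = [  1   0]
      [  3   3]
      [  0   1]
Each vertex is the intersection of two constraint boundaries that also satisfies all remaining constraints:
  x1 = 0 and x2 = 0 → (0, 0)
  x1 = 13 and x2 = 0 → (13, 0)
  x1 = 13 and 3x1 + 3x2 = 42 → (13, 1)
  3x1 + 3x2 = 42 and x2 = 5 → (9, 5)
  x2 = 5 and x1 = 0 → (0, 5)

Vertices: (0, 0), (13, 0), (13, 1), (9, 5), (0, 5)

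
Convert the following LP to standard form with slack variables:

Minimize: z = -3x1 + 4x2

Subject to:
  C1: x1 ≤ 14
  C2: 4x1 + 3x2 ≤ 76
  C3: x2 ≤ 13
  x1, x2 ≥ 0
min z = -3x1 + 4x2

s.t.
  x1 + s1 = 14
  4x1 + 3x2 + s2 = 76
  x2 + s3 = 13
  x1, x2, s1, s2, s3 ≥ 0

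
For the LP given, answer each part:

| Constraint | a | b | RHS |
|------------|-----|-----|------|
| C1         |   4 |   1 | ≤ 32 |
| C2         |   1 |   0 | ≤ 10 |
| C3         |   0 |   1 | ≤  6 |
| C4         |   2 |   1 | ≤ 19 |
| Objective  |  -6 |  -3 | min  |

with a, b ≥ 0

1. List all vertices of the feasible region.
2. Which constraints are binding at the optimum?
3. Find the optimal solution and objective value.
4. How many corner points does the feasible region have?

1. (0, 0), (8, 0), (6.5, 6), (0, 6)
2. C1, C3, C4
3. a = 6.5, b = 6, z = -57
4. 4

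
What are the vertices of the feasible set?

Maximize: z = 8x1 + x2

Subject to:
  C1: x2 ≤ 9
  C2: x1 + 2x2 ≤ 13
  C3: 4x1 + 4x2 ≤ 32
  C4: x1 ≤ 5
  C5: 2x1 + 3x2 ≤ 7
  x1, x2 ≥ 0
Each vertex is the intersection of two constraint boundaries that also satisfies all remaining constraints:
  x1 = 0 and x2 = 0 → (0, 0)
  2x1 + 3x2 = 7 and x2 = 0 → (3.5, 0)
  2x1 + 3x2 = 7 and x1 = 0 → (0, 2.333)

Vertices: (0, 0), (3.5, 0), (0, 2.333)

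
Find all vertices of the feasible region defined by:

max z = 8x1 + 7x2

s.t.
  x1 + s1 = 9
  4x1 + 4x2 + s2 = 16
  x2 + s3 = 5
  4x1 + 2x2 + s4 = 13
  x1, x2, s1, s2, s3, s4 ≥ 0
Each vertex is the intersection of two constraint boundaries that also satisfies all remaining constraints:
  x1 = 0 and x2 = 0 → (0, 0)
  4x1 + 2x2 = 13 and x2 = 0 → (3.25, 0)
  4x1 + 4x2 = 16 and 4x1 + 2x2 = 13 → (2.5, 1.5)
  4x1 + 4x2 = 16 and x1 = 0 → (0, 4)

Vertices: (0, 0), (3.25, 0), (2.5, 1.5), (0, 4)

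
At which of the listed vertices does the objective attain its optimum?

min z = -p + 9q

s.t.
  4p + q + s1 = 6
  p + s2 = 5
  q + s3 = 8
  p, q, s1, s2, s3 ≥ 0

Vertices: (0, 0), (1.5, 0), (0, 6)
Evaluating z = -p + 9q at each vertex:
  (0, 0): z = 0
  (1.5, 0): z = -1.5
  (0, 6): z = 54

The smallest value is z = -1.5, attained at (1.5, 0).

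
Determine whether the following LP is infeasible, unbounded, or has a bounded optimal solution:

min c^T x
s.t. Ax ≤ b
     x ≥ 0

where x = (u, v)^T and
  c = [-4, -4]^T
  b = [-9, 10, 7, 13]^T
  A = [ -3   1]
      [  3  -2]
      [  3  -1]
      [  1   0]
One constraint requires 3u - v ≤ 7, while the constraint -3u + v ≤ -9 is equivalent to 3u - v ≥ 9. Together they would need 9 ≤ 3u - v ≤ 7, which is impossible since 9 > 7. No point satisfies all constraints.

The feasible region is empty; the LP is infeasible.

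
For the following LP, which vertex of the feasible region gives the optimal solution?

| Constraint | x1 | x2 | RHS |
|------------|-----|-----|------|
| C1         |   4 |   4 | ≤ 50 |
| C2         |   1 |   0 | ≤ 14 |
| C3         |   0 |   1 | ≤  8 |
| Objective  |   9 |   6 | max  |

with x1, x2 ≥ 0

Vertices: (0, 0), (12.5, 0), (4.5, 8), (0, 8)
(12.5, 0) with z = 112.5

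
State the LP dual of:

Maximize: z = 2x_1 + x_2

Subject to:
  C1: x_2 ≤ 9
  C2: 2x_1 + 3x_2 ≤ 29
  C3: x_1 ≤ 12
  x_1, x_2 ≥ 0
Minimize: z = 9y1 + 29y2 + 12y3

Subject to:
  C1: -2y2 - y3 ≤ -2
  C2: -y1 - 3y2 ≤ -1
  y1, y2, y3 ≥ 0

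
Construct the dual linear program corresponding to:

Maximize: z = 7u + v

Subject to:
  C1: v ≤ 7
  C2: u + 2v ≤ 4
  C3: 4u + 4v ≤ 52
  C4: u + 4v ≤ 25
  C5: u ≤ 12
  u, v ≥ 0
Minimize: z = 7y1 + 4y2 + 52y3 + 25y4 + 12y5

Subject to:
  C1: -y2 - 4y3 - y4 - y5 ≤ -7
  C2: -y1 - 2y2 - 4y3 - 4y4 ≤ -1
  y1, y2, y3, y4, y5 ≥ 0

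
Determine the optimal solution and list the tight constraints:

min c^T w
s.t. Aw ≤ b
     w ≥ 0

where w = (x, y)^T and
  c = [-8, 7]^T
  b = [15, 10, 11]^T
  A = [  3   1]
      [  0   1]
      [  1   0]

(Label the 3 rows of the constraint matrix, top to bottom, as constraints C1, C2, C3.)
Optimal: x = 5, y = 0
Binding: C1, y ≥ 0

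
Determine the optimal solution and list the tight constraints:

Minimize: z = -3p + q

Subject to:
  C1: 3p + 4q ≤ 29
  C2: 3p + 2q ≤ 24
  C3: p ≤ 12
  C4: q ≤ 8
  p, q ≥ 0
Optimal: p = 8, q = 0
Slack at optimum:
  C1: slack = 5
  C2: slack = 0 (binding)
  C3: slack = 4
  C4: slack = 8
  p ≥ 0: p = 8
  q ≥ 0: q = 0 (binding)
Binding constraints: C2, q ≥ 0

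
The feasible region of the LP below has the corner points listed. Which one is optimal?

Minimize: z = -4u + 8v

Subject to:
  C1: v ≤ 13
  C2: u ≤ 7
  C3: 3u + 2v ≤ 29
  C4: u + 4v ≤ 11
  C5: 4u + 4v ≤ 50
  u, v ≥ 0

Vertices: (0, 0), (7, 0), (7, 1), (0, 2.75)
(7, 0) with z = -28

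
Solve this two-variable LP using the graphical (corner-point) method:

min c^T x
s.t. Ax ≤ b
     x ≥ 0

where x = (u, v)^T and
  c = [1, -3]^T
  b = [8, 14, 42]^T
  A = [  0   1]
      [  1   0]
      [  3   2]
u = 0, v = 8, z = -24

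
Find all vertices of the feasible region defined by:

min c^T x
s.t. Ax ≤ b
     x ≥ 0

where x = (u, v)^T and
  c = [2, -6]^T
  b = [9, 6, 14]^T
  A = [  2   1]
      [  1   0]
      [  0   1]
Each vertex is the intersection of two constraint boundaries that also satisfies all remaining constraints:
  u = 0 and v = 0 → (0, 0)
  2u + v = 9 and v = 0 → (4.5, 0)
  2u + v = 9 and u = 0 → (0, 9)

Vertices: (0, 0), (4.5, 0), (0, 9)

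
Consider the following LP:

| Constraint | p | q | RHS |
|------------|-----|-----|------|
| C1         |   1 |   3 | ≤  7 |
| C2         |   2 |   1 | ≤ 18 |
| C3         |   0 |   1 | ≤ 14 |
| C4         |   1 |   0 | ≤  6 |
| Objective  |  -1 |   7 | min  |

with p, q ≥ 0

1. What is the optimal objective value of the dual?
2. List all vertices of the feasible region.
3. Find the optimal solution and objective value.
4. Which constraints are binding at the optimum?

1. -6 (by strong duality, equal to the primal optimum)
2. (0, 0), (6, 0), (6, 0.3333), (0, 2.333)
3. p = 6, q = 0, z = -6
4. C4, q ≥ 0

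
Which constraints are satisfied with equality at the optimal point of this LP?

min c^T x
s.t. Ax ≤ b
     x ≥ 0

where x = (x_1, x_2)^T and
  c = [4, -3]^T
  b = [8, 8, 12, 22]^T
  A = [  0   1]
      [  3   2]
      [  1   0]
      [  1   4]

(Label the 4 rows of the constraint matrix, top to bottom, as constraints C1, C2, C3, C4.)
Optimal: x_1 = 0, x_2 = 4
Slack at optimum:
  C1: slack = 4
  C2: slack = 0 (binding)
  C3: slack = 12
  C4: slack = 6
  x_1 ≥ 0: x_1 = 0 (binding)
  x_2 ≥ 0: x_2 = 4
Binding constraints: C2, x_1 ≥ 0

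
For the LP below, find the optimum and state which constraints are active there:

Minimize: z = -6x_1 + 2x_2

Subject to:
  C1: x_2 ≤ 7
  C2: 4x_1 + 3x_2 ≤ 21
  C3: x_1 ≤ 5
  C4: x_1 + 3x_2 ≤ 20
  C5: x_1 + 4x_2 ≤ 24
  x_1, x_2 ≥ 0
Optimal: x_1 = 5, x_2 = 0
Binding: C3, x_2 ≥ 0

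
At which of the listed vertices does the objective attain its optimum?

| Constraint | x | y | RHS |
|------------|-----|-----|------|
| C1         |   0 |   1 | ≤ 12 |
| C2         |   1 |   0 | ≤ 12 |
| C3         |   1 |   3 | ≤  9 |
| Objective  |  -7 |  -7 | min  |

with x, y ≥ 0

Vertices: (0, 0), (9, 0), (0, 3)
Evaluating z = -7x - 7y at each vertex:
  (0, 0): z = 0
  (9, 0): z = -63
  (0, 3): z = -21

The smallest value is z = -63, attained at (9, 0).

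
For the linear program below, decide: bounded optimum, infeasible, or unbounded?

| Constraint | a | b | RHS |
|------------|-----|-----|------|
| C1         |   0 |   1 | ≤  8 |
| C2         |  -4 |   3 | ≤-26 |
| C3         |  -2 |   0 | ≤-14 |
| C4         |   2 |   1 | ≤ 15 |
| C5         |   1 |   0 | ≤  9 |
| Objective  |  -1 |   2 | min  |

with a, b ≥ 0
The point (7.5, 0) satisfies every constraint, so the LP is feasible; the constraints give a ≤ 9 and b ≤ 8, which with a, b ≥ 0 keep the feasible region inside a bounded box. A feasible, bounded LP attains a finite optimum at a vertex.

Evaluating z = -a + 2b at each vertex:
  (7, 0): z = -7
  (7.5, 0): z = -7.5
  (7.1, 0.8): z = -5.5
  (7, 0.6667): z = -5.667

The LP has an optimal solution: (7.5, 0) with z = -7.5.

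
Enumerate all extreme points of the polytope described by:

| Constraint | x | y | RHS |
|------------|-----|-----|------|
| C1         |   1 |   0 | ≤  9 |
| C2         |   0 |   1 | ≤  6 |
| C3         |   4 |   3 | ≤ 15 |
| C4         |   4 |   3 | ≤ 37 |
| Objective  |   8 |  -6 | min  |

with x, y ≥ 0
Each vertex is the intersection of two constraint boundaries that also satisfies all remaining constraints:
  x = 0 and y = 0 → (0, 0)
  4x + 3y = 15 and y = 0 → (3.75, 0)
  4x + 3y = 15 and x = 0 → (0, 5)

Vertices: (0, 0), (3.75, 0), (0, 5)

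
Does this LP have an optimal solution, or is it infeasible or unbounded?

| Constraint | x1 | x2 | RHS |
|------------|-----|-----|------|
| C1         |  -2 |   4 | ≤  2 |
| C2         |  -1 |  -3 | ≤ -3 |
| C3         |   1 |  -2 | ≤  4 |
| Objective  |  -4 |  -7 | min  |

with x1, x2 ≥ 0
Feasible point: (1, 1) satisfies every constraint, so the LP is feasible.
Direction d = (2, 1): for each constraint row a, a·d ≤ 0 —
  (-2)(2) + (4)(1) = 0 ≤ 0
  (-1)(2) + (-3)(1) = -5 ≤ 0
  (1)(2) + (-2)(1) = 0 ≤ 0
and d ≥ 0, so (1, 1) + t·d stays feasible for every t ≥ 0. Along this ray z = -4x1 - 7x2 changes by -15 per unit t, so z → −∞.

Unbounded — the objective can decrease without bound over the feasible region.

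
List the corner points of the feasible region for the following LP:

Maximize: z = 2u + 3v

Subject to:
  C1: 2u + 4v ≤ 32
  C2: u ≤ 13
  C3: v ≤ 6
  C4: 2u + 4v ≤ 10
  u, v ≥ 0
Each vertex is the intersection of two constraint boundaries that also satisfies all remaining constraints:
  u = 0 and v = 0 → (0, 0)
  2u + 4v = 10 and v = 0 → (5, 0)
  2u + 4v = 10 and u = 0 → (0, 2.5)

Vertices: (0, 0), (5, 0), (0, 2.5)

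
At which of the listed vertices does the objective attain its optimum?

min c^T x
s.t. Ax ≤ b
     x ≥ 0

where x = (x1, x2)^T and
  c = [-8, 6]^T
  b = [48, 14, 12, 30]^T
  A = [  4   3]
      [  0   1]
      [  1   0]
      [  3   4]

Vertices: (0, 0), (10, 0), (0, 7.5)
(10, 0) with z = -80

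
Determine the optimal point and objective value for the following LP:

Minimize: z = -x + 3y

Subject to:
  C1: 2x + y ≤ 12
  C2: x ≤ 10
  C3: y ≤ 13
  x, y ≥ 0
x = 6, y = 0, z = -6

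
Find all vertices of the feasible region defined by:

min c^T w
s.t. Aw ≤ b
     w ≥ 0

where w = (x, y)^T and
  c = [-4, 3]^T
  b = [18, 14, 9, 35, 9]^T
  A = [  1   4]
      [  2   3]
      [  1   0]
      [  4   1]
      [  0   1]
Each vertex is the intersection of two constraint boundaries that also satisfies all remaining constraints:
  x = 0 and y = 0 → (0, 0)
  2x + 3y = 14 and y = 0 → (7, 0)
  x + 4y = 18 and 2x + 3y = 14 → (0.4, 4.4)
  x + 4y = 18 and x = 0 → (0, 4.5)

Vertices: (0, 0), (7, 0), (0.4, 4.4), (0, 4.5)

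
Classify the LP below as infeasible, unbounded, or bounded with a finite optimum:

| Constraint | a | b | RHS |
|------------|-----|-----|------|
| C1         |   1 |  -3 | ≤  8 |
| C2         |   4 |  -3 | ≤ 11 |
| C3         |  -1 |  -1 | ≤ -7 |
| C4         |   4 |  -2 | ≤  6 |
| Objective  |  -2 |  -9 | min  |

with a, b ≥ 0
Feasible point: (0, 7) satisfies every constraint, so the LP is feasible.
Direction d = (0, 1): for each constraint row a, a·d ≤ 0 —
  (1)(0) + (-3)(1) = -3 ≤ 0
  (4)(0) + (-3)(1) = -3 ≤ 0
  (-1)(0) + (-1)(1) = -1 ≤ 0
  (4)(0) + (-2)(1) = -2 ≤ 0
and d ≥ 0, so (0, 7) + t·d stays feasible for every t ≥ 0. Along this ray z = -2a - 9b changes by -9 per unit t, so z → −∞.

Unbounded — the objective can decrease without bound over the feasible region.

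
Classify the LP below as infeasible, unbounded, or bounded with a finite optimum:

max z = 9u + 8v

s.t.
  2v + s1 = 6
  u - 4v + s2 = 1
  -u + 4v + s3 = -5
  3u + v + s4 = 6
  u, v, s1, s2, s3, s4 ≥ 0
The row u - 4v + s2 = 1 with s2 ≥ 0 requires u - 4v ≤ 1, while the row -u + 4v + s3 = -5 with s3 ≥ 0 is equivalent to u - 4v ≥ 5. Together they would need 5 ≤ u - 4v ≤ 1, which is impossible since 5 > 1. No point satisfies all constraints.

Infeasible: no point satisfies all constraints simultaneously.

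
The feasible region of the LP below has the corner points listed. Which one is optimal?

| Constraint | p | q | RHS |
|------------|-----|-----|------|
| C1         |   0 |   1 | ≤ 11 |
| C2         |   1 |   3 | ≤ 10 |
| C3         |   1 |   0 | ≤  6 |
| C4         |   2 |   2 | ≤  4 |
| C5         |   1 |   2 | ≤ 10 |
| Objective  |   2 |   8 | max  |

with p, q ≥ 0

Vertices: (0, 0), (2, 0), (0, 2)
Evaluating z = 2p + 8q at each vertex:
  (0, 0): z = 0
  (2, 0): z = 4
  (0, 2): z = 16

The largest value is z = 16, attained at (0, 2).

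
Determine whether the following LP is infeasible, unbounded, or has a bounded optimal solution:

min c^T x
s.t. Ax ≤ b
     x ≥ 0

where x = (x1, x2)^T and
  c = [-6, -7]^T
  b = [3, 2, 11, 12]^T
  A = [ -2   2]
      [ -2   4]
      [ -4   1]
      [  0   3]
Feasible point: (0, 0) satisfies every constraint, so the LP is feasible.
Direction d = (1, 0): for each constraint row a, a·d ≤ 0 —
  (-2)(1) + (2)(0) = -2 ≤ 0
  (-2)(1) + (4)(0) = -2 ≤ 0
  (-4)(1) + (1)(0) = -4 ≤ 0
  (0)(1) + (3)(0) = 0 ≤ 0
and d ≥ 0, so (0, 0) + t·d stays feasible for every t ≥ 0. Along this ray z = -6x1 - 7x2 changes by -6 per unit t, so z → −∞.

The LP is unbounded; z can be made arbitrarily small.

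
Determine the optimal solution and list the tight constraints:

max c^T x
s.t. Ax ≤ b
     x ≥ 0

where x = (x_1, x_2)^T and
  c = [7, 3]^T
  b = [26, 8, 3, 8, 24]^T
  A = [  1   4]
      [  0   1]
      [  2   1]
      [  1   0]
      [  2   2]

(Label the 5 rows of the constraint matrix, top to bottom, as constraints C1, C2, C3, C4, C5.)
Optimal: x_1 = 1.5, x_2 = 0
Binding: C3, x_2 ≥ 0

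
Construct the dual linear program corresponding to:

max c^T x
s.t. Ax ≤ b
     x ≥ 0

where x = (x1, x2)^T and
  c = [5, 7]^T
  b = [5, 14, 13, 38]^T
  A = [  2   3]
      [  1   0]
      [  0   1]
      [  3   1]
Minimize: z = 5y1 + 14y2 + 13y3 + 38y4

Subject to:
  C1: -2y1 - y2 - 3y4 ≤ -5
  C2: -3y1 - y3 - y4 ≤ -7
  y1, y2, y3, y4 ≥ 0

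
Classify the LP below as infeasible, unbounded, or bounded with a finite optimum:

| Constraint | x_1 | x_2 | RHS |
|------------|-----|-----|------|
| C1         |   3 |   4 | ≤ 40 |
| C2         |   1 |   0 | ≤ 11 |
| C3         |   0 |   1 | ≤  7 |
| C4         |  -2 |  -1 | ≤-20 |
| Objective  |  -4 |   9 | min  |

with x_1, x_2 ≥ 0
The point (11, 0) satisfies every constraint, so the LP is feasible; the constraints give x_1 ≤ 11 and x_2 ≤ 7, which with x_1, x_2 ≥ 0 keep the feasible region inside a bounded box. A feasible, bounded LP attains a finite optimum at a vertex.

Evaluating z = -4x_1 + 9x_2 at each vertex:
  (10, 0): z = -40
  (11, 0): z = -44
  (11, 1.75): z = -28.25
  (8, 4): z = 4

Feasible with finite optimum z* = -44 at (11, 0).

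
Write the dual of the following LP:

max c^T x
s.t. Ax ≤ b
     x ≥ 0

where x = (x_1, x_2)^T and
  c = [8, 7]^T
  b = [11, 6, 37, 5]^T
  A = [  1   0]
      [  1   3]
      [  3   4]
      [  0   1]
Minimize: z = 11y1 + 6y2 + 37y3 + 5y4

Subject to:
  C1: -y1 - y2 - 3y3 ≤ -8
  C2: -3y2 - 4y3 - y4 ≤ -7
  y1, y2, y3, y4 ≥ 0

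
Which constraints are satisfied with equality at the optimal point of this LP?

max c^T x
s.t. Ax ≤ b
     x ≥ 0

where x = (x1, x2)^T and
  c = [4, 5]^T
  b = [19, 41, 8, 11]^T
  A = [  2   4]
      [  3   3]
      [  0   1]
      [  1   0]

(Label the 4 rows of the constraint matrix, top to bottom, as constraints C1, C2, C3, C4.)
Optimal: x1 = 9.5, x2 = 0
Slack at optimum:
  C1: slack = 0 (binding)
  C2: slack = 12.5
  C3: slack = 8
  C4: slack = 1.5
  x1 ≥ 0: x1 = 9.5
  x2 ≥ 0: x2 = 0 (binding)
Binding constraints: C1, x2 ≥ 0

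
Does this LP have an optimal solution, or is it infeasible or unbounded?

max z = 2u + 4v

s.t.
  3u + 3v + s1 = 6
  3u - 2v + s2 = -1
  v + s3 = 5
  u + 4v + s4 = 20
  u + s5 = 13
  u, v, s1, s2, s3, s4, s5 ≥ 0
The point (0, 2) satisfies every constraint, so the LP is feasible; the constraints give u ≤ 13 and v ≤ 5, which with u, v ≥ 0 keep the feasible region inside a bounded box. A feasible, bounded LP attains a finite optimum at a vertex.

Feasible with finite optimum z* = 8 at (0, 2).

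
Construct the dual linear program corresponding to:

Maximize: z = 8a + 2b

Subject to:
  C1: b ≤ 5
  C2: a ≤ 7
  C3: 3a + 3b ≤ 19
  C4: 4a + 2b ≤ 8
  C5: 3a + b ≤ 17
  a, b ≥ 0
Minimize: z = 5y1 + 7y2 + 19y3 + 8y4 + 17y5

Subject to:
  C1: -y2 - 3y3 - 4y4 - 3y5 ≤ -8
  C2: -y1 - 3y3 - 2y4 - y5 ≤ -2
  y1, y2, y3, y4, y5 ≥ 0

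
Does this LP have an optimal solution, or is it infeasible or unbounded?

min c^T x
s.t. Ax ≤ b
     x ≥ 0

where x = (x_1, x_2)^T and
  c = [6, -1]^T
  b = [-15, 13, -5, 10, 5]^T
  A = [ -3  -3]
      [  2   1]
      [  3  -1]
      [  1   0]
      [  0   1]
The point (0, 5) satisfies every constraint, so the LP is feasible; the constraints give x_1 ≤ 10 and x_2 ≤ 5, which with x_1, x_2 ≥ 0 keep the feasible region inside a bounded box. A feasible, bounded LP attains a finite optimum at a vertex.

Evaluating z = 6x_1 - x_2 at each vertex:
  (0, 5): z = -5

Bounded optimum: z* = -5 at (0, 5).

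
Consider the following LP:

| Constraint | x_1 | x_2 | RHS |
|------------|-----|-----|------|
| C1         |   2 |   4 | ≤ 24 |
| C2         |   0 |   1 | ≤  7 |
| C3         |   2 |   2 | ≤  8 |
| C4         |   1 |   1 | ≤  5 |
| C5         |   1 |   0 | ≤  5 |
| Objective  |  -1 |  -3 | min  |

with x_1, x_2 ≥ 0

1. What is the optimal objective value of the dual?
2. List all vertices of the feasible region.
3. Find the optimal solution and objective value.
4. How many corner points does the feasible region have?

1. -12 (by strong duality, equal to the primal optimum)
2. (0, 0), (4, 0), (0, 4)
3. x_1 = 0, x_2 = 4, z = -12
4. 3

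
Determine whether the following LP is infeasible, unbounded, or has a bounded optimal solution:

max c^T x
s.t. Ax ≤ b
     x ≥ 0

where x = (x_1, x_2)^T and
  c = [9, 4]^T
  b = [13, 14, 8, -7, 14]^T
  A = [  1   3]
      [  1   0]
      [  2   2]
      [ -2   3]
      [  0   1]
The point (4, 0) satisfies every constraint, so the LP is feasible; the constraints give x_1 ≤ 14 and x_2 ≤ 14, which with x_1, x_2 ≥ 0 keep the feasible region inside a bounded box. A feasible, bounded LP attains a finite optimum at a vertex.

Feasible with finite optimum z* = 36 at (4, 0).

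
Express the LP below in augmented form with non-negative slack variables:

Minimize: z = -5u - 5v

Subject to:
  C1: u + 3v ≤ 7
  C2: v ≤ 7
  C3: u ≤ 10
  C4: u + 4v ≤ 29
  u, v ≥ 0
min z = -5u - 5v

s.t.
  u + 3v + s1 = 7
  v + s2 = 7
  u + s3 = 10
  u + 4v + s4 = 29
  u, v, s1, s2, s3, s4 ≥ 0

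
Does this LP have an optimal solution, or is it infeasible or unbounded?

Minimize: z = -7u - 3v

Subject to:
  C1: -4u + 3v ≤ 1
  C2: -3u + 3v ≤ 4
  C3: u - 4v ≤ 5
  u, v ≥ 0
Feasible point: (0, 0) satisfies every constraint, so the LP is feasible.
Direction d = (1, 1): for each constraint row a, a·d ≤ 0 —
  (-4)(1) + (3)(1) = -1 ≤ 0
  (-3)(1) + (3)(1) = 0 ≤ 0
  (1)(1) + (-4)(1) = -3 ≤ 0
and d ≥ 0, so (0, 0) + t·d stays feasible for every t ≥ 0. Along this ray z = -7u - 3v changes by -10 per unit t, so z → −∞.

The LP is unbounded; z can be made arbitrarily small.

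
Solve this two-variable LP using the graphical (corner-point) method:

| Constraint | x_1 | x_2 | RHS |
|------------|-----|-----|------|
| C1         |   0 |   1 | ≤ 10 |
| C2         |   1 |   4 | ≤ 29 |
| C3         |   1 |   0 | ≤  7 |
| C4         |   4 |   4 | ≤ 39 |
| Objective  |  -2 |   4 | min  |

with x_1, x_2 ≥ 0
x_1 = 7, x_2 = 0, z = -14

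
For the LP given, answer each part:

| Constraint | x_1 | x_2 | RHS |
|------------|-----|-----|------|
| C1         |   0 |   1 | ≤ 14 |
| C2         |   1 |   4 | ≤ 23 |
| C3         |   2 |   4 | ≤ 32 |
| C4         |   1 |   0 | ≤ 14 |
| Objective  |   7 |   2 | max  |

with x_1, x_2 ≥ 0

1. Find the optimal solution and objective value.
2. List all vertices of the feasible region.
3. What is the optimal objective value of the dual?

1. x_1 = 14, x_2 = 1, z = 100
2. (0, 0), (14, 0), (14, 1), (9, 3.5), (0, 5.75)
3. 100 (by strong duality, equal to the primal optimum)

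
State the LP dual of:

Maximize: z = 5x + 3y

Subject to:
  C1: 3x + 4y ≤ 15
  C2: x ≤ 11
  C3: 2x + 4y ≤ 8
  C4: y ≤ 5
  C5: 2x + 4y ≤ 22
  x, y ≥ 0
Minimize: z = 15y1 + 11y2 + 8y3 + 5y4 + 22y5

Subject to:
  C1: -3y1 - y2 - 2y3 - 2y5 ≤ -5
  C2: -4y1 - 4y3 - y4 - 4y5 ≤ -3
  y1, y2, y3, y4, y5 ≥ 0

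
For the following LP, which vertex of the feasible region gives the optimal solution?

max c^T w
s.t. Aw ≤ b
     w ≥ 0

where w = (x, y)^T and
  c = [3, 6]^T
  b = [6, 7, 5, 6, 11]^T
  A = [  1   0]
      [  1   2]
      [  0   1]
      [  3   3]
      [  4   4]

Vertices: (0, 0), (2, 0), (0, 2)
(0, 2) with z = 12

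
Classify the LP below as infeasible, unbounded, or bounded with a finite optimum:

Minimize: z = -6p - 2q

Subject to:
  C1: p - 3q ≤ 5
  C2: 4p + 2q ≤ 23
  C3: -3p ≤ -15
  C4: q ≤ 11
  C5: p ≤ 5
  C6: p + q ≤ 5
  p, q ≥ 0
The point (5, 0) satisfies every constraint, so the LP is feasible; the constraints give p ≤ 5 and q ≤ 11, which with p, q ≥ 0 keep the feasible region inside a bounded box. A feasible, bounded LP attains a finite optimum at a vertex.

The LP has an optimal solution: (5, 0) with z = -30.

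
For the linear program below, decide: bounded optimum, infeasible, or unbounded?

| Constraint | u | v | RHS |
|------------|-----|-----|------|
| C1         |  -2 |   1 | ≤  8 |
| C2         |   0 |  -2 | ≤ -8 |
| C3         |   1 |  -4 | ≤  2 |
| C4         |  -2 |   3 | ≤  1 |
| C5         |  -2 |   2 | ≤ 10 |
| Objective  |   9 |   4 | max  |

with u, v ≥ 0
Feasible point: (6, 4) satisfies every constraint, so the LP is feasible.
Direction d = (4, 1): for each constraint row a, a·d ≤ 0 —
  (-2)(4) + (1)(1) = -7 ≤ 0
  (0)(4) + (-2)(1) = -2 ≤ 0
  (1)(4) + (-4)(1) = 0 ≤ 0
  (-2)(4) + (3)(1) = -5 ≤ 0
  (-2)(4) + (2)(1) = -6 ≤ 0
and d ≥ 0, so (6, 4) + t·d stays feasible for every t ≥ 0. Along this ray z = 9u + 4v changes by 40 per unit t, so z → +∞.

The LP is unbounded; z can be made arbitrarily large.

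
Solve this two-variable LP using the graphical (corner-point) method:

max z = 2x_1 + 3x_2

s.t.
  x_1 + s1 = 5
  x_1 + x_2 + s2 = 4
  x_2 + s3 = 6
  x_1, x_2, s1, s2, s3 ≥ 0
Each vertex is the intersection of two constraint boundaries that also satisfies all remaining constraints:
  x_1 = 0 and x_2 = 0 → (0, 0)
  x_1 + x_2 = 4 and x_2 = 0 → (4, 0)
  x_1 + x_2 = 4 and x_1 = 0 → (0, 4)

Evaluating z = 2x_1 + 3x_2 at each vertex:
  (0, 0): z = 0
  (4, 0): z = 8
  (0, 4): z = 12

The maximum is at (0, 4) with z = 12.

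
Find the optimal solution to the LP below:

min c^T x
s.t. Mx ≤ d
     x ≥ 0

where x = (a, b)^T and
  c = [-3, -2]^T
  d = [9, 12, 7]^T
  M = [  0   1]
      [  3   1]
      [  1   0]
a = 1, b = 9, z = -21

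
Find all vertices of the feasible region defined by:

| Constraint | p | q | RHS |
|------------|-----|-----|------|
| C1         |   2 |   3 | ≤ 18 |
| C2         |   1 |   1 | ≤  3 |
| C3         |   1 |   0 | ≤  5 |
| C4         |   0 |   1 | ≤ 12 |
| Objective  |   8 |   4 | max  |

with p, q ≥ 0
Each vertex is the intersection of two constraint boundaries that also satisfies all remaining constraints:
  p = 0 and q = 0 → (0, 0)
  p + q = 3 and q = 0 → (3, 0)
  p + q = 3 and p = 0 → (0, 3)

Vertices: (0, 0), (3, 0), (0, 3)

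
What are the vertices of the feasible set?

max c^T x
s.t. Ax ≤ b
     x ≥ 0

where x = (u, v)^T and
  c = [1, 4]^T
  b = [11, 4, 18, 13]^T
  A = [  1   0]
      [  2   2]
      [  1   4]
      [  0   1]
Each vertex is the intersection of two constraint boundaries that also satisfies all remaining constraints:
  u = 0 and v = 0 → (0, 0)
  2u + 2v = 4 and v = 0 → (2, 0)
  2u + 2v = 4 and u = 0 → (0, 2)

Vertices: (0, 0), (2, 0), (0, 2)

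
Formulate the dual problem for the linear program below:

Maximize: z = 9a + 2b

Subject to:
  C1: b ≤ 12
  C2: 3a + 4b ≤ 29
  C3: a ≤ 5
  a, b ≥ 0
Minimize: z = 12y1 + 29y2 + 5y3

Subject to:
  C1: -3y2 - y3 ≤ -9
  C2: -y1 - 4y2 ≤ -2
  y1, y2, y3 ≥ 0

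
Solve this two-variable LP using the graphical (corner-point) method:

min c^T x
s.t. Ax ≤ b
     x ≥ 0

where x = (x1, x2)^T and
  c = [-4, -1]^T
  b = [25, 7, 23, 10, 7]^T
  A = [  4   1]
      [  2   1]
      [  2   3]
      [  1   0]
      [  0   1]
Each vertex is the intersection of two constraint boundaries that also satisfies all remaining constraints:
  x1 = 0 and x2 = 0 → (0, 0)
  2x1 + x2 = 7 and x2 = 0 → (3.5, 0)
  2x1 + x2 = 7 and x2 = 7 → (0, 7)

Evaluating z = -4x1 - x2 at each vertex:
  (0, 0): z = 0
  (3.5, 0): z = -14
  (0, 7): z = -7

The minimum is at (3.5, 0) with z = -14.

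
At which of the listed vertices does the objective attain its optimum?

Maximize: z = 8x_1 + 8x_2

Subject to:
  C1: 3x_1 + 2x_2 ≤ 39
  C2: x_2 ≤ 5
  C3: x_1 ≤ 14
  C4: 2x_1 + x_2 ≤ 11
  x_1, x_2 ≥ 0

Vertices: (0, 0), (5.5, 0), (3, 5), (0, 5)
Evaluating z = 8x_1 + 8x_2 at each vertex:
  (0, 0): z = 0
  (5.5, 0): z = 44
  (3, 5): z = 64
  (0, 5): z = 40

The largest value is z = 64, attained at (3, 5).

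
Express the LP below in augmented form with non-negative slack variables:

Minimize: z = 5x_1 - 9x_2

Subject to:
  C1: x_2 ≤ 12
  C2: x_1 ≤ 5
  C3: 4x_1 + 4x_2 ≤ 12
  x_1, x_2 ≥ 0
min z = 5x_1 - 9x_2

s.t.
  x_2 + s1 = 12
  x_1 + s2 = 5
  4x_1 + 4x_2 + s3 = 12
  x_1, x_2, s1, s2, s3 ≥ 0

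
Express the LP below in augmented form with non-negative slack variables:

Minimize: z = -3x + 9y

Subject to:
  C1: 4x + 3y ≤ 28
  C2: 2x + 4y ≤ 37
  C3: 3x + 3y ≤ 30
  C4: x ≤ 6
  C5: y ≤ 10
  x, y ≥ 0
min z = -3x + 9y

s.t.
  4x + 3y + s1 = 28
  2x + 4y + s2 = 37
  3x + 3y + s3 = 30
  x + s4 = 6
  y + s5 = 10
  x, y, s1, s2, s3, s4, s5 ≥ 0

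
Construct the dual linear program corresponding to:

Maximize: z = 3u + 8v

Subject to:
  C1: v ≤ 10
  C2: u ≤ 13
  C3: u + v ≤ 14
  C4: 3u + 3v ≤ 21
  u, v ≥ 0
Minimize: z = 10y1 + 13y2 + 14y3 + 21y4

Subject to:
  C1: -y2 - y3 - 3y4 ≤ -3
  C2: -y1 - y3 - 3y4 ≤ -8
  y1, y2, y3, y4 ≥ 0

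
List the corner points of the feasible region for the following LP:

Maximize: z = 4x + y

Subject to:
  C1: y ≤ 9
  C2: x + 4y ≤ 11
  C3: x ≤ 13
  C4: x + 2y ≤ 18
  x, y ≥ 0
Each vertex is the intersection of two constraint boundaries that also satisfies all remaining constraints:
  x = 0 and y = 0 → (0, 0)
  x + 4y = 11 and y = 0 → (11, 0)
  x + 4y = 11 and x = 0 → (0, 2.75)

Vertices: (0, 0), (11, 0), (0, 2.75)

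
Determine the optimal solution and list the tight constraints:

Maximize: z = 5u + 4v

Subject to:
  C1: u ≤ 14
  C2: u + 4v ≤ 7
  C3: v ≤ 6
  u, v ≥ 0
Optimal: u = 7, v = 0
Slack at optimum:
  C1: slack = 7
  C2: slack = 0 (binding)
  C3: slack = 6
  u ≥ 0: u = 7
  v ≥ 0: v = 0 (binding)
Binding constraints: C2, v ≥ 0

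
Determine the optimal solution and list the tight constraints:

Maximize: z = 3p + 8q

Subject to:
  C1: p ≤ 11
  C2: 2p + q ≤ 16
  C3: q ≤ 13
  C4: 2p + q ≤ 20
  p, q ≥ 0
Optimal: p = 1.5, q = 13
Slack at optimum:
  C1: slack = 9.5
  C2: slack = 0 (binding)
  C3: slack = 0 (binding)
  C4: slack = 4
  p ≥ 0: p = 1.5
  q ≥ 0: q = 13
Binding constraints: C2, C3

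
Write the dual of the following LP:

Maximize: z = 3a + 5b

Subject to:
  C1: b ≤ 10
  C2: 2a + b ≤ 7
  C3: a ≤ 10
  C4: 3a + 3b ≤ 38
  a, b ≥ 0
Minimize: z = 10y1 + 7y2 + 10y3 + 38y4

Subject to:
  C1: -2y2 - y3 - 3y4 ≤ -3
  C2: -y1 - y2 - 3y4 ≤ -5
  y1, y2, y3, y4 ≥ 0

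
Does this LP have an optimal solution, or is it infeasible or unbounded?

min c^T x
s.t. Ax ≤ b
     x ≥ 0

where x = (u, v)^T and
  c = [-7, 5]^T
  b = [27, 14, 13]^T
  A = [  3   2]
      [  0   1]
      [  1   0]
The point (9, 0) satisfies every constraint, so the LP is feasible; the constraints give u ≤ 13 and v ≤ 14, which with u, v ≥ 0 keep the feasible region inside a bounded box. A feasible, bounded LP attains a finite optimum at a vertex.

Evaluating z = -7u + 5v at each vertex:
  (0, 0): z = 0
  (9, 0): z = -63
  (0, 13.5): z = 67.5

The LP has an optimal solution: (9, 0) with z = -63.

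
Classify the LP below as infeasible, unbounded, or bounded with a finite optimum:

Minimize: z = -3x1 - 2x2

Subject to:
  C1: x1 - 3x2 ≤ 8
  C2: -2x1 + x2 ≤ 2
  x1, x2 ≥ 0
Feasible point: (0, 0) satisfies every constraint, so the LP is feasible.
Direction d = (1, 1): for each constraint row a, a·d ≤ 0 —
  (1)(1) + (-3)(1) = -2 ≤ 0
  (-2)(1) + (1)(1) = -1 ≤ 0
and d ≥ 0, so (0, 0) + t·d stays feasible for every t ≥ 0. Along this ray z = -3x1 - 2x2 changes by -5 per unit t, so z → −∞.

Unbounded — the objective can decrease without bound over the feasible region.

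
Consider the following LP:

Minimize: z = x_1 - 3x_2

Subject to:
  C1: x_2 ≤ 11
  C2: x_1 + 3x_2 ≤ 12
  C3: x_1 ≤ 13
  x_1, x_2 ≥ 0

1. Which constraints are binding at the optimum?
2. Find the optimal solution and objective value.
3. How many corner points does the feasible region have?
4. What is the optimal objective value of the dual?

1. C2, x_1 ≥ 0
2. x_1 = 0, x_2 = 4, z = -12
3. 3
4. -12 (by strong duality, equal to the primal optimum)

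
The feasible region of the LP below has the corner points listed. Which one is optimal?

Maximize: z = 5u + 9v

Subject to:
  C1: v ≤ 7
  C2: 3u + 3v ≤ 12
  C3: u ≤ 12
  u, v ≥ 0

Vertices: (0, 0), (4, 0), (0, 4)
(0, 4) with z = 36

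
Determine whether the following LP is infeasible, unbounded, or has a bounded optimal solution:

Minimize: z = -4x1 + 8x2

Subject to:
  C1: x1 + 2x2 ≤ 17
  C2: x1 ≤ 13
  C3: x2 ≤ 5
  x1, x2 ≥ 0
The point (13, 0) satisfies every constraint, so the LP is feasible; the constraints give x1 ≤ 13 and x2 ≤ 5, which with x1, x2 ≥ 0 keep the feasible region inside a bounded box. A feasible, bounded LP attains a finite optimum at a vertex.

Evaluating z = -4x1 + 8x2 at each vertex:
  (0, 0): z = 0
  (13, 0): z = -52
  (13, 2): z = -36
  (7, 5): z = 12
  (0, 5): z = 40

Bounded optimum: z* = -52 at (13, 0).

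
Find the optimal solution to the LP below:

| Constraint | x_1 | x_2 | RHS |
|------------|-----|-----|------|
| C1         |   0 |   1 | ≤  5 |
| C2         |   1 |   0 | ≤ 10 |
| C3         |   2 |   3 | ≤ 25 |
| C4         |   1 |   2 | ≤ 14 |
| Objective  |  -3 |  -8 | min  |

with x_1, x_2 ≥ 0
Each vertex is the intersection of two constraint boundaries that also satisfies all remaining constraints:
  x_1 = 0 and x_2 = 0 → (0, 0)
  x_1 = 10 and x_2 = 0 → (10, 0)
  x_1 = 10 and 2x_1 + 3x_2 = 25 → (10, 1.667)
  2x_1 + 3x_2 = 25 and x_1 + 2x_2 = 14 → (8, 3)
  x_2 = 5 and x_1 + 2x_2 = 14 → (4, 5)
  x_2 = 5 and x_1 = 0 → (0, 5)

Evaluating z = -3x_1 - 8x_2 at each vertex:
  (0, 0): z = 0
  (10, 0): z = -30
  (10, 1.667): z = -43.33
  (8, 3): z = -48
  (4, 5): z = -52
  (0, 5): z = -40

The minimum is at (4, 5) with z = -52.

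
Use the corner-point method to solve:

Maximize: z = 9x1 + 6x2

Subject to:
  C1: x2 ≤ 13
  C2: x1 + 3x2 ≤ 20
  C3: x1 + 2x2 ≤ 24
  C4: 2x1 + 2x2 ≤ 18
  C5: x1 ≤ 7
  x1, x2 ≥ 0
Each vertex is the intersection of two constraint boundaries that also satisfies all remaining constraints:
  x1 = 0 and x2 = 0 → (0, 0)
  x1 = 7 and x2 = 0 → (7, 0)
  2x1 + 2x2 = 18 and x1 = 7 → (7, 2)
  x1 + 3x2 = 20 and 2x1 + 2x2 = 18 → (3.5, 5.5)
  x1 + 3x2 = 20 and x1 = 0 → (0, 6.667)

Evaluating z = 9x1 + 6x2 at each vertex:
  (0, 0): z = 0
  (7, 0): z = 63
  (7, 2): z = 75
  (3.5, 5.5): z = 64.5
  (0, 6.667): z = 40

The maximum is at (7, 2) with z = 75.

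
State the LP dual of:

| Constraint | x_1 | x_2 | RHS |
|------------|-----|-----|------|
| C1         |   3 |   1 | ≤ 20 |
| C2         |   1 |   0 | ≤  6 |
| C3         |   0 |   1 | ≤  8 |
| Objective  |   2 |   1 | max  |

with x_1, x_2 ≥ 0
Minimize: z = 20y1 + 6y2 + 8y3

Subject to:
  C1: -3y1 - y2 ≤ -2
  C2: -y1 - y3 ≤ -1
  y1, y2, y3 ≥ 0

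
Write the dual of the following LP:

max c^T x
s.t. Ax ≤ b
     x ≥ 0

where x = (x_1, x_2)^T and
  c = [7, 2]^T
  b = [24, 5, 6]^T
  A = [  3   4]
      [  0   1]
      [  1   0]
Minimize: z = 24y1 + 5y2 + 6y3

Subject to:
  C1: -3y1 - y3 ≤ -7
  C2: -4y1 - y2 ≤ -2
  y1, y2, y3 ≥ 0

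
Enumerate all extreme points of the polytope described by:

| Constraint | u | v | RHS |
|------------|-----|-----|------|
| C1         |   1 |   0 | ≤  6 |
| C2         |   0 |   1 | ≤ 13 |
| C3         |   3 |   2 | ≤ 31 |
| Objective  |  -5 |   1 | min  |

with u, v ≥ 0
Each vertex is the intersection of two constraint boundaries that also satisfies all remaining constraints:
  u = 0 and v = 0 → (0, 0)
  u = 6 and v = 0 → (6, 0)
  u = 6 and 3u + 2v = 31 → (6, 6.5)
  v = 13 and 3u + 2v = 31 → (1.667, 13)
  v = 13 and u = 0 → (0, 13)

Vertices: (0, 0), (6, 0), (6, 6.5), (1.667, 13), (0, 13)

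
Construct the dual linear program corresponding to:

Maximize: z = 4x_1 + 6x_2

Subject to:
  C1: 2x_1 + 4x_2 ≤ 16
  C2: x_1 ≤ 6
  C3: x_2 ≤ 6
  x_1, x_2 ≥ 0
Minimize: z = 16y1 + 6y2 + 6y3

Subject to:
  C1: -2y1 - y2 ≤ -4
  C2: -4y1 - y3 ≤ -6
  y1, y2, y3 ≥ 0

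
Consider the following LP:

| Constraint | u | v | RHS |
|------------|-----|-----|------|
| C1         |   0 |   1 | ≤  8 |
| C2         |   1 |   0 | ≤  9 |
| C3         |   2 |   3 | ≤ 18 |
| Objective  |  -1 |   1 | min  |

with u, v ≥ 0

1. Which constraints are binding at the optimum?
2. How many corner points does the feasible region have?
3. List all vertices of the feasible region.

1. C2, C3, v ≥ 0
2. 3
3. (0, 0), (9, 0), (0, 6)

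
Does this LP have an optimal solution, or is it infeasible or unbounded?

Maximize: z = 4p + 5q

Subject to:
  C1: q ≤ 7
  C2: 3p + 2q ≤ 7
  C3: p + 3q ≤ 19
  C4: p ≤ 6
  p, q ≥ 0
The point (0, 3.5) satisfies every constraint, so the LP is feasible; the constraints give p ≤ 6 and q ≤ 7, which with p, q ≥ 0 keep the feasible region inside a bounded box. A feasible, bounded LP attains a finite optimum at a vertex.

Bounded optimum: z* = 17.5 at (0, 3.5).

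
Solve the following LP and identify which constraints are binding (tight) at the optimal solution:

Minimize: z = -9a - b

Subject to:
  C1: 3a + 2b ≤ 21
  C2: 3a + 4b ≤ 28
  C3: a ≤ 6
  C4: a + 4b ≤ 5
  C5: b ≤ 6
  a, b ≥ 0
Optimal: a = 5, b = 0
Slack at optimum:
  C1: slack = 6
  C2: slack = 13
  C3: slack = 1
  C4: slack = 0 (binding)
  C5: slack = 6
  a ≥ 0: a = 5
  b ≥ 0: b = 0 (binding)
Binding constraints: C4, b ≥ 0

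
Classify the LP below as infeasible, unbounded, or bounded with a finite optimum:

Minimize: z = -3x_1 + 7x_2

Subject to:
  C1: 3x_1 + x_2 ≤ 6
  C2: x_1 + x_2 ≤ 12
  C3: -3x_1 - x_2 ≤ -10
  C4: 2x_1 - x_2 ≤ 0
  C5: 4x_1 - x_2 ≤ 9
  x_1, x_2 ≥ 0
C1 requires 3x_1 + x_2 ≤ 6, while C3 (-3x_1 - x_2 ≤ -10) is equivalent to 3x_1 + x_2 ≥ 10. Together they would need 10 ≤ 3x_1 + x_2 ≤ 6, which is impossible since 10 > 6. No point satisfies all constraints.

Infeasible — the constraint set is empty.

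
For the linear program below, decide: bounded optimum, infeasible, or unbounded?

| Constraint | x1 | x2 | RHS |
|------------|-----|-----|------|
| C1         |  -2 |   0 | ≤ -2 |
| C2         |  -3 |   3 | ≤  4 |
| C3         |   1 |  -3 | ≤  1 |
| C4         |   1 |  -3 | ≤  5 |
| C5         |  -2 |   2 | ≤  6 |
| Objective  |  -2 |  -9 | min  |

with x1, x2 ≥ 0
Feasible point: (1, 0) satisfies every constraint, so the LP is feasible.
Direction d = (1, 1): for each constraint row a, a·d ≤ 0 —
  (-2)(1) + (0)(1) = -2 ≤ 0
  (-3)(1) + (3)(1) = 0 ≤ 0
  (1)(1) + (-3)(1) = -2 ≤ 0
  (1)(1) + (-3)(1) = -2 ≤ 0
  (-2)(1) + (2)(1) = 0 ≤ 0
and d ≥ 0, so (1, 0) + t·d stays feasible for every t ≥ 0. Along this ray z = -2x1 - 9x2 changes by -11 per unit t, so z → −∞.

The LP is unbounded; z can be made arbitrarily small.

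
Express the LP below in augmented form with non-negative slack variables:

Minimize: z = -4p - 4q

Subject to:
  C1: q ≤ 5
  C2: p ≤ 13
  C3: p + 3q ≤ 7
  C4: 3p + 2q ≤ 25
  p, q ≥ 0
min z = -4p - 4q

s.t.
  q + s1 = 5
  p + s2 = 13
  p + 3q + s3 = 7
  3p + 2q + s4 = 25
  p, q, s1, s2, s3, s4 ≥ 0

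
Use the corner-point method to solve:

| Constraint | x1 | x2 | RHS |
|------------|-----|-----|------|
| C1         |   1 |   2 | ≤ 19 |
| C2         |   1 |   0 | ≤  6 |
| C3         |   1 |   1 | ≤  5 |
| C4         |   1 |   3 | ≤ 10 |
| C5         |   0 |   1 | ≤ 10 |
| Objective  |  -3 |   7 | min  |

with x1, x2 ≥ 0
x1 = 5, x2 = 0, z = -15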